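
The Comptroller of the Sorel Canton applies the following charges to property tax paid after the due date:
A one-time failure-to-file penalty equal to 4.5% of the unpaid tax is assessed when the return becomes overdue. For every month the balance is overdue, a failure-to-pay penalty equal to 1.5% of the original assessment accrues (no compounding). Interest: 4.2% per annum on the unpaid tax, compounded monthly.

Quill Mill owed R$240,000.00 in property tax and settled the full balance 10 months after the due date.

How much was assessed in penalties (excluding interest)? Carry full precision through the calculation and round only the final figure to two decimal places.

Failure-to-file penalty: 4.5% × R$240,000.00 = R$10,800.00
Failure-to-pay penalty = 1.5% × R$240,000.00 × 10 mo = R$36,000.00
Total penalty = R$10,800.00 + R$36,000.00 = R$46,800.00

R$46,800.00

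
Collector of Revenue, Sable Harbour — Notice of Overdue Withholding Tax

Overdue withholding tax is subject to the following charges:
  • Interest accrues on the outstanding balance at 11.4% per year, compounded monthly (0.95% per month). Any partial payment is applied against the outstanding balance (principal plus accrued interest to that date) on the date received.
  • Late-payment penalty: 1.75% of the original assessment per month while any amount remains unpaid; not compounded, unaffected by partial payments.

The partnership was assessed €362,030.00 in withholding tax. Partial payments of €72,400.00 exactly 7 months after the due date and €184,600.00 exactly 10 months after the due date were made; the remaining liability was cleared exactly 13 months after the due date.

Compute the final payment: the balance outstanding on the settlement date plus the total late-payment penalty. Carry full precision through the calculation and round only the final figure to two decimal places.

€225,204.66

Balance at month 7: €362,030.0000 × (1 + 0.0095)^7 = €386,802.1000…
After €72,400.00 payment: €386,802.1000… − €72,400.00 = €314,402.1000…
Balance at month 10: €314,402.1000… × (1 + 0.0095)^3 = €323,447.9538…
After €184,600.00 payment: €323,447.9538… − €184,600.00 = €138,847.9538…
Balance at month 13: €138,847.9538… × (1 + 0.0095)^3 = €142,842.8326…
Penalty: 13 × 1.75% × €362,030.00 = €82,361.83…
Final settlement = outstanding balance + penalty = €142,842.8326… + €82,361.83… = €225,204.66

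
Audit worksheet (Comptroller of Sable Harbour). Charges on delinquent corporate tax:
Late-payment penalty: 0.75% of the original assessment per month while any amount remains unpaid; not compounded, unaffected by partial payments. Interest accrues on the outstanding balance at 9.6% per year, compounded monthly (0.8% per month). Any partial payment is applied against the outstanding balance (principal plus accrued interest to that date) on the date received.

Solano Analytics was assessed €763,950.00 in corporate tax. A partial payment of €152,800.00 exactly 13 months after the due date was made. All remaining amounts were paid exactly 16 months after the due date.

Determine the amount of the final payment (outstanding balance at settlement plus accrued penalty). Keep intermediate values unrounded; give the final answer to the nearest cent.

€803,004.97

Balance at month 13: €763,950.0000 × (1 + 0.008)^13 = €847,328.5750…
After €152,800.00 payment: €847,328.5750… − €152,800.00 = €694,528.5750…
Balance at month 16: €694,528.5750… × (1 + 0.008)^3 = €711,330.9659…
Penalty: 16 × 0.75% × €763,950.00 = €91,674.00
Final settlement = outstanding balance + penalty = €711,330.9659… + €91,674.00 = €803,004.97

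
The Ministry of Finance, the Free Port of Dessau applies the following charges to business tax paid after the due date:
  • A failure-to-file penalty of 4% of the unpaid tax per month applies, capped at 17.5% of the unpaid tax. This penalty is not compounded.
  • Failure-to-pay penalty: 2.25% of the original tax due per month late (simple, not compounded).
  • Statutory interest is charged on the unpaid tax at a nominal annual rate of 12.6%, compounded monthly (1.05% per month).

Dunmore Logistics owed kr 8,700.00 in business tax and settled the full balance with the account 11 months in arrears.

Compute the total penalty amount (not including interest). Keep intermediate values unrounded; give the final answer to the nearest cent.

Failure-to-file: 11 × 4% × kr 8,700.00 = kr 3,828.00, capped at 17.5% × kr 8,700.00 = kr 1,522.50
Failure-to-pay penalty = 2.25% × kr 8,700.00 × 11 mo = kr 2,153.25
Total penalty = kr 1,522.50 + kr 2,153.25 = kr 3,675.75

kr 3,675.75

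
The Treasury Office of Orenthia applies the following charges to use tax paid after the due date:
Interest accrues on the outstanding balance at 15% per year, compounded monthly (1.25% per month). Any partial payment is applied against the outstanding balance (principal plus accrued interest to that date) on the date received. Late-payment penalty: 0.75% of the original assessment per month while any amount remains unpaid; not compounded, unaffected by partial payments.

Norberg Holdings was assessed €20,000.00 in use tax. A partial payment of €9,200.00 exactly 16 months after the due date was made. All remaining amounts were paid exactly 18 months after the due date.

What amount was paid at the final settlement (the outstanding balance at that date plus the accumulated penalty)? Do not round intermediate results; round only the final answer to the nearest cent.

€18,280.11

Balance at month 16: €20,000.0000 × (1 + 0.0125)^16 = €24,397.7910…
After €9,200.00 payment: €24,397.7910… − €9,200.00 = €15,197.7910…
Balance at month 18: €15,197.7910… × (1 + 0.0125)^2 = €15,580.1104…
Penalty: 18 × 0.75% × €20,000.00 = €2,700.00
Final settlement = outstanding balance + penalty = €15,580.1104… + €2,700.00 = €18,280.11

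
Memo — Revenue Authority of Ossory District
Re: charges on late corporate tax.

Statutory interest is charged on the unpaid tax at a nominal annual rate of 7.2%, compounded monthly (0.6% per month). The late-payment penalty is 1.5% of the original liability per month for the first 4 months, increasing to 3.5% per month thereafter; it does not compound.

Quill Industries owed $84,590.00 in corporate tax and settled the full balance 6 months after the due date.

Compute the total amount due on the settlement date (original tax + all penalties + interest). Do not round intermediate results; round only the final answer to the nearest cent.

Penalty, months 1–4: 4 × 1.5% × $84,590.00 = $5,075.40
Penalty, months 5–6: 2 × 3.5% × $84,590.00 = $5,921.30
Interest: $84,590.00 × ((1 + 0.006)^6 − 1) = $84,590.00 × 0.0365443… = $3,091.2857…
Total = $84,590.00 + $10,996.7000 + $3,091.2857… = $98,677.99

$98,677.99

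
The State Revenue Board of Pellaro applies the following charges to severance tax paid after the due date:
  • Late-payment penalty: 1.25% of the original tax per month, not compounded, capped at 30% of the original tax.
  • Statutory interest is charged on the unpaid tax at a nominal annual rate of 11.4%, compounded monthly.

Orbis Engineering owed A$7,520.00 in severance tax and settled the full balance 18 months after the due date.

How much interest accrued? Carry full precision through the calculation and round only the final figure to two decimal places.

A$1,395.21

Interest (11.4%/yr ÷ 12 = 0.95%/month): A$7,520.00 × ((1 + 0.0095)^18 − 1) = A$1,395.2117…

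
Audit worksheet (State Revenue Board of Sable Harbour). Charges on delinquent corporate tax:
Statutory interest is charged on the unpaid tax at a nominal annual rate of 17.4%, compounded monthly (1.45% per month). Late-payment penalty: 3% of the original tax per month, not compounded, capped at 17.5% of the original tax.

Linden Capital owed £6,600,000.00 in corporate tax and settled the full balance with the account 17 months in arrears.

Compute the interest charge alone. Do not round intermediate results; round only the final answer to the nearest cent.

£1,830,023.96

Interest: £6,600,000.00 × ((1 + 0.0145)^17 − 1) = £6,600,000.00 × 0.2772764… = £1,830,023.9568…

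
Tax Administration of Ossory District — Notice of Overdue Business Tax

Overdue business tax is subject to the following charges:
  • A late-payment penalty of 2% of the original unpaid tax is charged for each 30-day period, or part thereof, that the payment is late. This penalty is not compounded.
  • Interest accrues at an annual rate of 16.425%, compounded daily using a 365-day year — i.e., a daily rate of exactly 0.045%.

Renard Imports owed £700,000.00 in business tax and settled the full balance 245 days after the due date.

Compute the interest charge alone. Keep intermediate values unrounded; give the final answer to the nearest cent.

Interest: £700,000.00 × ((1 + 0.00045)^245 − 1) = £700,000.00 × 0.11652949… = £81,570.6401…

£81,570.64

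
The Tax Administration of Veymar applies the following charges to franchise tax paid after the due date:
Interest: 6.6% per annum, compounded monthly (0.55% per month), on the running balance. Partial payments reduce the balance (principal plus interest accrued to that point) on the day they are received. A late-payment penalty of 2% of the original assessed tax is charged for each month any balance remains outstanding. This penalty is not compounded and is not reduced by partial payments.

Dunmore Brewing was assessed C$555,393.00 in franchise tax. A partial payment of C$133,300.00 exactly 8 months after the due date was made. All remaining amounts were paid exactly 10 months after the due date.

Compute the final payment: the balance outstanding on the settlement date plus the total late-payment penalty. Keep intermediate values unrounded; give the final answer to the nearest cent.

C$563,015.11

Balance at month 8: C$555,393.0000 × (1 + 0.0055)^8 = C$580,305.9202…
After C$133,300.00 payment: C$580,305.9202… − C$133,300.00 = C$447,005.9202…
Balance at month 10: C$447,005.9202… × (1 + 0.0055)^2 = C$451,936.5073…
Penalty: 10 × 2% × C$555,393.00 = C$111,078.60
Final settlement = outstanding balance + penalty = C$451,936.5073… + C$111,078.60 = C$563,015.11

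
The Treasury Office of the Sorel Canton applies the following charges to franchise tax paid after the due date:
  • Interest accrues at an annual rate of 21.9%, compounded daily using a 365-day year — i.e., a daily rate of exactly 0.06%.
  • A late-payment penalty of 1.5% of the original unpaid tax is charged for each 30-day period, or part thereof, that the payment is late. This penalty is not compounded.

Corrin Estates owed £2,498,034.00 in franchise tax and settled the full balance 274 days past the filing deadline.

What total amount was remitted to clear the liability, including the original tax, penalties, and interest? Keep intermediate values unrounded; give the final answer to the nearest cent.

£3,318,956.89

Penalty periods: ⌈274/30⌉ = 10; penalty = 10 × 1.5% × £2,498,034.00 = £374,705.10
Interest: £2,498,034.00 × ((1 + 0.0006)^274 − 1) = £2,498,034.00 × 0.17862759… = £446,217.7856…
Total = £2,498,034.00 + £374,705.1000 + £446,217.7856… = £3,318,956.89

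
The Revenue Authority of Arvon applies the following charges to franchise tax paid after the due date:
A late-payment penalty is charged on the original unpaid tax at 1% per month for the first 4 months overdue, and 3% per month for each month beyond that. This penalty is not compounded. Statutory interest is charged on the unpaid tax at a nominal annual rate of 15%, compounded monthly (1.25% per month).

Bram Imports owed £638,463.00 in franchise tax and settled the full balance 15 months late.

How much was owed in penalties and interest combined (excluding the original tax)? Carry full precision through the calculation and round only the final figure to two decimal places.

Penalty, months 1–4: 4 × 1% × £638,463.00 = £25,538.52
Penalty, months 5–15: 11 × 3% × £638,463.00 = £210,692.79
Interest: £638,463.00 × ((1 + 0.0125)^15 − 1) = £638,463.00 × 0.2048292… = £130,775.8546…
Penalties + interest = £236,231.3100 + £130,775.8546… = £367,007.16

£367,007.16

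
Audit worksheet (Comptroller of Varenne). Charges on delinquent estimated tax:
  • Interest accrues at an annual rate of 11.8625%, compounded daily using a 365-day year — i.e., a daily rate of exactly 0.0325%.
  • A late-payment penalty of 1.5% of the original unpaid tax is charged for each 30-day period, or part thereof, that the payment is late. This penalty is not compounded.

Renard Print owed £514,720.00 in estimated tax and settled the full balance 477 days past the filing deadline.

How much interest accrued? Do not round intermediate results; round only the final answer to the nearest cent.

Interest: £514,720.00 × ((1 + 0.000325)^477 − 1) = £514,720.00 × 0.16765774… = £86,296.7939…

£86,296.79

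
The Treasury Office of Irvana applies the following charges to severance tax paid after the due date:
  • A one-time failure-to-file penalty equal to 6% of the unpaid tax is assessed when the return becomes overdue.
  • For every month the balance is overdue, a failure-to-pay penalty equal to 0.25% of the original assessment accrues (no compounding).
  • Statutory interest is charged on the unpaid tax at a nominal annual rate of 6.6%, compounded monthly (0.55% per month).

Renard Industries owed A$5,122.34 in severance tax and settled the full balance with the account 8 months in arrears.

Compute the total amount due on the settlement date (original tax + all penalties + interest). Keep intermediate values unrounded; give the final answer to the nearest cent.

Failure-to-file penalty: 6% × A$5,122.34 = A$307.34…
Failure-to-pay penalty: 8 × 0.25% × A$5,122.34 = A$102.45…
Interest: A$5,122.34 × ((1 + 0.0055)^8 − 1) = A$5,122.34 × 0.0448564… = A$229.7696…
Total = A$5,122.34 + A$409.7872 + A$229.7696… = A$5,761.90

A$5,761.90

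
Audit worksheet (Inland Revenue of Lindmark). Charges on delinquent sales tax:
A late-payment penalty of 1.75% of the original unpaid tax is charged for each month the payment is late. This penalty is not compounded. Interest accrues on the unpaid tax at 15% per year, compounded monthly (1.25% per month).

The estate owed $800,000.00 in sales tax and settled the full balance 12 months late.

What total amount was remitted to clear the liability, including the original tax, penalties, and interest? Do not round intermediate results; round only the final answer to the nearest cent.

$1,096,603.61

Late-payment penalty = 1.75% × $800,000.00 × 12 mo = $168,000.00
Interest: $800,000.00 × ((1 + 0.0125)^12 − 1) = $800,000.00 × 0.1607545… = $128,603.6142…
Total = $800,000.00 + $168,000.0000 + $128,603.6142… = $1,096,603.61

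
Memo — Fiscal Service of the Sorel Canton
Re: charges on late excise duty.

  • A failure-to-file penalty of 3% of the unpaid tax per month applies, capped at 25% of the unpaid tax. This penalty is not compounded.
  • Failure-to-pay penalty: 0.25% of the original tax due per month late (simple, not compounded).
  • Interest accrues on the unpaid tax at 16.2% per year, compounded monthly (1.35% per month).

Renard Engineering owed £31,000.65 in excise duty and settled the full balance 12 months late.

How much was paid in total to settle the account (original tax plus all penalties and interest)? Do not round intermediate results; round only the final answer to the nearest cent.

Failure-to-file: 12 × 3% × £31,000.65 = £11,160.23…, capped at 25% × £31,000.65 = £7,750.16…
Failure-to-pay penalty = 0.25% × £31,000.65 × 12 mo = £930.02…
Interest: £31,000.65 × ((1 + 0.0135)^12 − 1) = £31,000.65 × 0.1745866… = £5,412.2976…
Total = £31,000.65 + £8,680.1820 + £5,412.2976… = £45,093.13

£45,093.13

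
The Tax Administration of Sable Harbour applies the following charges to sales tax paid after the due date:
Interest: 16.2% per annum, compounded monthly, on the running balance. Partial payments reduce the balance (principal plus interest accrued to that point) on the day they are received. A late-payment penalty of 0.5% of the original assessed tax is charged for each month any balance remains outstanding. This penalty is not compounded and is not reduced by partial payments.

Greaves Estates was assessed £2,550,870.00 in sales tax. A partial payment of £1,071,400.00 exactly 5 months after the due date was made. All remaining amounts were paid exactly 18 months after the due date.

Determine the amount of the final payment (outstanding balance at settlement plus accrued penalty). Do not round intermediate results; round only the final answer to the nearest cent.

£2,201,388.29

Monthly rate = 16.2% ÷ 12 = 1.35%
Balance at month 5: £2,550,870.0000 × (1 + 0.0135)^5 = £2,727,765.8713…
After £1,071,400.00 payment: £2,727,765.8713… − £1,071,400.00 = £1,656,365.8713…
Balance at month 18: £1,656,365.8713… × (1 + 0.0135)^13 = £1,971,809.9912…
Penalty: 18 × 0.5% × £2,550,870.00 = £229,578.30
Final settlement = outstanding balance + penalty = £1,971,809.9912… + £229,578.30 = £2,201,388.29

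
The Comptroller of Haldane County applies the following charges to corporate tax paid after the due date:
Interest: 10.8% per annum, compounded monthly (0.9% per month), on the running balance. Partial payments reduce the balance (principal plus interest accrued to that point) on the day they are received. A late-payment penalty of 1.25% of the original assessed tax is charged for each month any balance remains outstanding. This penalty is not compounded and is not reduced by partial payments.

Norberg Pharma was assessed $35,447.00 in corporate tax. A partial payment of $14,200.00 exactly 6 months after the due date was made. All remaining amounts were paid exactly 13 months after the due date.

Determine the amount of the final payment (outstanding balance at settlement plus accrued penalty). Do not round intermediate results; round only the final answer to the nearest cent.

Balance at month 6: $35,447.0000 × (1 + 0.009)^6 = $37,404.7264…
After $14,200.00 payment: $37,404.7264… − $14,200.00 = $23,204.7264…
Balance at month 13: $23,204.7264… × (1 + 0.009)^7 = $24,706.6929…
Penalty: 13 × 1.25% × $35,447.00 = $5,760.14…
Final settlement = outstanding balance + penalty = $24,706.6929… + $5,760.14… = $30,466.83

$30,466.83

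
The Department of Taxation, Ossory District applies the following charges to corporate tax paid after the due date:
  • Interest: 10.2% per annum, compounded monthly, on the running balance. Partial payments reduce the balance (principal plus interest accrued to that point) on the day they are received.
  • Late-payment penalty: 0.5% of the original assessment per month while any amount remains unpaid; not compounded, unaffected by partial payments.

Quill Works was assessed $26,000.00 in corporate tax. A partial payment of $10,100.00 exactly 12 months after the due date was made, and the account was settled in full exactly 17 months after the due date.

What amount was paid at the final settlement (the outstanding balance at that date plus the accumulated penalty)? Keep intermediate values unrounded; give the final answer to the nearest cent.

$21,697.05

Monthly rate = 10.2% ÷ 12 = 0.85%
Balance at month 12: $26,000.0000 × (1 + 0.0085)^12 = $28,779.5619…
After $10,100.00 payment: $28,779.5619… − $10,100.00 = $18,679.5619…
Balance at month 17: $18,679.5619… × (1 + 0.0085)^5 = $19,487.0545…
Penalty: 17 × 0.5% × $26,000.00 = $2,210.00
Final settlement = outstanding balance + penalty = $19,487.0545… + $2,210.00 = $21,697.05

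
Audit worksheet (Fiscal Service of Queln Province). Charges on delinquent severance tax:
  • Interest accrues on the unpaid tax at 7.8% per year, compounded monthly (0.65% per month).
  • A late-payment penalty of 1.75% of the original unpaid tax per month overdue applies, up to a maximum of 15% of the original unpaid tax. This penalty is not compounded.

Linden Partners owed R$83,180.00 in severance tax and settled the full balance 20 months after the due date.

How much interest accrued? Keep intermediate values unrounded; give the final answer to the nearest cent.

R$11,507.90

Interest: R$83,180.00 × ((1 + 0.0065)^20 − 1) = R$83,180.00 × 0.1383494… = R$11,507.9034…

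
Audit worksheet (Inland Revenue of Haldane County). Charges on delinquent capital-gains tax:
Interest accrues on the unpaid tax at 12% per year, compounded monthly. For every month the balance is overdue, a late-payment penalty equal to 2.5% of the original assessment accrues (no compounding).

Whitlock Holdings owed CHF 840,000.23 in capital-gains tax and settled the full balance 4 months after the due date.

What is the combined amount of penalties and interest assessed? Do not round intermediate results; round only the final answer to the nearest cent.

CHF 118,107.40

Late-payment penalty = 2.5% × CHF 840,000.23 × 4 mo = CHF 84,000.02…
Interest (12%/yr ÷ 12 = 1%/month): CHF 840,000.23 × ((1 + 0.01)^4 − 1) = CHF 34,107.3777…
Penalties + interest = CHF 84,000.0230 + CHF 34,107.3777… = CHF 118,107.40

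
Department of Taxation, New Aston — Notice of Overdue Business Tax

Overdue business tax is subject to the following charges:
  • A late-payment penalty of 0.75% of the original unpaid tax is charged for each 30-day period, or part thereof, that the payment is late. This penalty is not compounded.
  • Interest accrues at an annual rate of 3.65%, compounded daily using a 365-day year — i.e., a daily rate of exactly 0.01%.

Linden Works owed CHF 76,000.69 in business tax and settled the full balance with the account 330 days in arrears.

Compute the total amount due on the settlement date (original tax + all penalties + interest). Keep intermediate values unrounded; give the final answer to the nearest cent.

CHF 84,820.48

Penalty periods: ⌈330/30⌉ = 11; penalty = 11 × 0.75% × CHF 76,000.69 = CHF 6,270.06…
Interest: CHF 76,000.69 × ((1 + 0.0001)^330 − 1) = CHF 76,000.69 × 0.03354883… = CHF 2,549.7345…
Total = CHF 76,000.69 + CHF 6,270.0569… + CHF 2,549.7345… = CHF 84,820.48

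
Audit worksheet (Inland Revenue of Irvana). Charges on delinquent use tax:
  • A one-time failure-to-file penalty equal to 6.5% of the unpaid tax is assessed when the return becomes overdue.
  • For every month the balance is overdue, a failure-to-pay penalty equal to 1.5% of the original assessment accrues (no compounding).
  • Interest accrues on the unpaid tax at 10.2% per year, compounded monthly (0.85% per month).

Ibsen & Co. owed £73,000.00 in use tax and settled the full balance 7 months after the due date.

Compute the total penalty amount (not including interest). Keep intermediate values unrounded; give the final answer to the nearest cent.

Failure-to-file penalty: 6.5% × £73,000.00 = £4,745.00
Failure-to-pay penalty: 7 × 1.5% × £73,000.00 = £7,665.00
Total penalty = £4,745.00 + £7,665.00 = £12,410.00

£12,410.00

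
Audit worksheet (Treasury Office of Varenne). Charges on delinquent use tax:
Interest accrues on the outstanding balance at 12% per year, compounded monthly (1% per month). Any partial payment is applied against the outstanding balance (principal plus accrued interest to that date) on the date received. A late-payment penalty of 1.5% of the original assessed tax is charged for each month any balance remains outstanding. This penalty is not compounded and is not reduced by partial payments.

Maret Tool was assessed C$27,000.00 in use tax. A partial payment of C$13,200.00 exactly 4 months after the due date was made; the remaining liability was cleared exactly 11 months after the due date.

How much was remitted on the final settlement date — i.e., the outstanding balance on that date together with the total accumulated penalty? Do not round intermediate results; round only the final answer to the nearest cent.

Balance at month 4: C$27,000.0000 × (1 + 0.01)^4 = C$28,096.3083…
After C$13,200.00 payment: C$28,096.3083… − C$13,200.00 = C$14,896.3083…
Balance at month 11: C$14,896.3083… × (1 + 0.01)^7 = C$15,970.8587…
Penalty: 11 × 1.5% × C$27,000.00 = C$4,455.00
Final settlement = outstanding balance + penalty = C$15,970.8587… + C$4,455.00 = C$20,425.86

C$20,425.86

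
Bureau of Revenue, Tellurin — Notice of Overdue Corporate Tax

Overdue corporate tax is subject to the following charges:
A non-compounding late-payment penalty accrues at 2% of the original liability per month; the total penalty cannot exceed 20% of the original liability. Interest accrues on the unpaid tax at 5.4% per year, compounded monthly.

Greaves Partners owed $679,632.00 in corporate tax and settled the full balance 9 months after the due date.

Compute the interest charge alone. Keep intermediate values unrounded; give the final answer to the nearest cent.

$28,025.79

Interest (5.4%/yr ÷ 12 = 0.45%/month): $679,632.00 × ((1 + 0.0045)^9 − 1) = $28,025.7852…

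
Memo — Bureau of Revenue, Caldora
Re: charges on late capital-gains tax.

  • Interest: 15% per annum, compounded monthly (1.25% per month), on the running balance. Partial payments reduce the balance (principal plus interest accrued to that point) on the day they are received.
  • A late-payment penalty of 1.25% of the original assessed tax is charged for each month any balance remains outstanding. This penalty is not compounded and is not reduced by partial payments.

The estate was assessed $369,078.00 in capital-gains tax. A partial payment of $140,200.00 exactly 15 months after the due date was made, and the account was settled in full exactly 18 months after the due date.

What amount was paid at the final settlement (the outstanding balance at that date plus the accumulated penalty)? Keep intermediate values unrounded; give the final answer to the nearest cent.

Balance at month 15: $369,078.0000 × (1 + 0.0125)^15 = $444,675.9452…
After $140,200.00 payment: $444,675.9452… − $140,200.00 = $304,475.9452…
Balance at month 18: $304,475.9452… × (1 + 0.0125)^3 = $316,037.1109…
Penalty: 18 × 1.25% × $369,078.00 = $83,042.55
Final settlement = outstanding balance + penalty = $316,037.1109… + $83,042.55 = $399,079.66

$399,079.66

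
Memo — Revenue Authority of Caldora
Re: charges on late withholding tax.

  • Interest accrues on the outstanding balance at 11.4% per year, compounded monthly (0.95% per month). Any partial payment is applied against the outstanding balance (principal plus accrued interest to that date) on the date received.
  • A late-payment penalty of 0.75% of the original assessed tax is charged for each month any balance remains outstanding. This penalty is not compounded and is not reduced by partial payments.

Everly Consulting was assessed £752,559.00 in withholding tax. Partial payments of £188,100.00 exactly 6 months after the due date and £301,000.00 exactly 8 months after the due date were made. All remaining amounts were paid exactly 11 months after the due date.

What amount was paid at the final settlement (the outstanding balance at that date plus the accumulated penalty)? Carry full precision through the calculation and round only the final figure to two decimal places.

£390,265.18

Balance at month 6: £752,559.0000 × (1 + 0.0095)^6 = £796,486.6365…
After £188,100.00 payment: £796,486.6365… − £188,100.00 = £608,386.6365…
Balance at month 8: £608,386.6365… × (1 + 0.0095)^2 = £620,000.8895…
After £301,000.00 payment: £620,000.8895… − £301,000.00 = £319,000.8895…
Balance at month 11: £319,000.8895… × (1 + 0.0095)^3 = £328,179.0579…
Penalty: 11 × 0.75% × £752,559.00 = £62,086.12…
Final settlement = outstanding balance + penalty = £328,179.0579… + £62,086.12… = £390,265.18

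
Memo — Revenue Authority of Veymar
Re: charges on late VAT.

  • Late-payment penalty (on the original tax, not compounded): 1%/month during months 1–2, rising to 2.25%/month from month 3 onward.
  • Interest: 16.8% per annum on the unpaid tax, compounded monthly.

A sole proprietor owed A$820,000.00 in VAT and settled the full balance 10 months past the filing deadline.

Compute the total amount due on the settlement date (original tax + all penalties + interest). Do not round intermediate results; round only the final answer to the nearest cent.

Penalty, months 1–2: 2 × 1% × A$820,000.00 = A$16,400.00
Penalty, months 3–10: 8 × 2.25% × A$820,000.00 = A$147,600.00
Interest (16.8%/yr ÷ 12 = 1.4%/month): A$820,000.00 × ((1 + 0.014)^10 − 1) = A$122,309.1373…
Total = A$820,000.00 + A$164,000.0000 + A$122,309.1373… = A$1,106,309.14

A$1,106,309.14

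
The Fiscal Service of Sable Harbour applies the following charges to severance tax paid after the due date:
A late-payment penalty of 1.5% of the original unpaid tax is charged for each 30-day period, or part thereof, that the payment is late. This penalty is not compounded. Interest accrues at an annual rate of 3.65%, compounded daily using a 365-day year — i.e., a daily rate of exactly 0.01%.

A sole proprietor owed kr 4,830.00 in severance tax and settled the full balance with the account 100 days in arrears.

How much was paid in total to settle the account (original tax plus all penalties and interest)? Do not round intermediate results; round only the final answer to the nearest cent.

Penalty periods: ⌈100/30⌉ = 4; penalty = 4 × 1.5% × kr 4,830.00 = kr 289.80
Interest: kr 4,830.00 × ((1 + 0.0001)^100 − 1) = kr 4,830.00 × 0.01004966… = kr 48.5399…
Total = kr 4,830.00 + kr 289.8000 + kr 48.5399… = kr 5,168.34

kr 5,168.34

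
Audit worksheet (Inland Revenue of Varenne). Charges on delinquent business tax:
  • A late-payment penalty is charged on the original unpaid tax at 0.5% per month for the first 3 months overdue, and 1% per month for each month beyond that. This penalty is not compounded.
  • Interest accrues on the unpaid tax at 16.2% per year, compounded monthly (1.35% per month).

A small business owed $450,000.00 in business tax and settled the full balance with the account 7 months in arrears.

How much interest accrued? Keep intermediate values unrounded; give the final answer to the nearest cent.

$44,286.54

Interest: $450,000.00 × ((1 + 0.0135)^7 − 1) = $450,000.00 × 0.0984145… = $44,286.5408…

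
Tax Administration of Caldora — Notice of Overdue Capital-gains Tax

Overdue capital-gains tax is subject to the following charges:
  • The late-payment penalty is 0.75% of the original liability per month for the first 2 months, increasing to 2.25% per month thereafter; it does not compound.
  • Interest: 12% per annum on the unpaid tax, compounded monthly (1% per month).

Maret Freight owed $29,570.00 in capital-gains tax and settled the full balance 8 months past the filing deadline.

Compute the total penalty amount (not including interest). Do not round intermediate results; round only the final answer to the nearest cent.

$4,435.50

Penalty, months 1–2: 2 × 0.75% × $29,570.00 = $443.55
Penalty, months 3–8: 6 × 2.25% × $29,570.00 = $3,991.95
Total penalty = $443.55 + $3,991.95 = $4,435.50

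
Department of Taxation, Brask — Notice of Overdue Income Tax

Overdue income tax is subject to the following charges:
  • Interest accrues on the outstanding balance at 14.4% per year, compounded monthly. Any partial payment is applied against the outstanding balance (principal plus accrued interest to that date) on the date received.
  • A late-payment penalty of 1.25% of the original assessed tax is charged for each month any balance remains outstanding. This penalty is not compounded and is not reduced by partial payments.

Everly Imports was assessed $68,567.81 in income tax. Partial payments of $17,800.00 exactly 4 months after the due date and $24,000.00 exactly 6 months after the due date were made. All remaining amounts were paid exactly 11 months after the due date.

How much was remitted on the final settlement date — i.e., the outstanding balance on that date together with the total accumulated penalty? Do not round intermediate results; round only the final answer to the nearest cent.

Monthly rate = 14.4% ÷ 12 = 1.2%
Balance at month 4: $68,567.8100 × (1 + 0.012)^4 = $71,918.7828…
After $17,800.00 payment: $71,918.7828… − $17,800.00 = $54,118.7828…
Balance at month 6: $54,118.7828… × (1 + 0.012)^2 = $55,425.4267…
After $24,000.00 payment: $55,425.4267… − $24,000.00 = $31,425.4267…
Balance at month 11: $31,425.4267… × (1 + 0.012)^5 = $33,356.7512…
Penalty: 11 × 1.25% × $68,567.81 = $9,428.07…
Final settlement = outstanding balance + penalty = $33,356.7512… + $9,428.07… = $42,784.83

$42,784.83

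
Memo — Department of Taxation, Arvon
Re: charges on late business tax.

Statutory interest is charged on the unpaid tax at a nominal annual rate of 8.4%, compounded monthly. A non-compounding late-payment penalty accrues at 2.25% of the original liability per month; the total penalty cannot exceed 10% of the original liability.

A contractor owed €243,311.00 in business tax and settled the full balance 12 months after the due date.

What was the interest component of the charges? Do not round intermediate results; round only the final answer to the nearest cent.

Interest (8.4%/yr ÷ 12 = 0.7%/month): €243,311.00 × ((1 + 0.007)^12 − 1) = €21,243.6445…

€21,243.64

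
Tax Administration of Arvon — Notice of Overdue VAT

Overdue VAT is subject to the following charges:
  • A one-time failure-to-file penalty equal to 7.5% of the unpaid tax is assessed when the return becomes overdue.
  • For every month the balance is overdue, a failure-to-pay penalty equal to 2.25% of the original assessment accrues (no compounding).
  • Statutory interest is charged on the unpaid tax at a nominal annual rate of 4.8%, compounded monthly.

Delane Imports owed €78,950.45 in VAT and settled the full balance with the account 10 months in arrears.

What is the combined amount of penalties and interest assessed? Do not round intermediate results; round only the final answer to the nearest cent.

Failure-to-file penalty: 7.5% × €78,950.45 = €5,921.28…
Failure-to-pay penalty = 2.25% × €78,950.45 × 10 mo = €17,763.85…
Interest (4.8%/yr ÷ 12 = 0.4%/month): €78,950.45 × ((1 + 0.004)^10 − 1) = €3,215.4729…
Penalties + interest = €23,685.1350 + €3,215.4729… = €26,900.61

€26,900.61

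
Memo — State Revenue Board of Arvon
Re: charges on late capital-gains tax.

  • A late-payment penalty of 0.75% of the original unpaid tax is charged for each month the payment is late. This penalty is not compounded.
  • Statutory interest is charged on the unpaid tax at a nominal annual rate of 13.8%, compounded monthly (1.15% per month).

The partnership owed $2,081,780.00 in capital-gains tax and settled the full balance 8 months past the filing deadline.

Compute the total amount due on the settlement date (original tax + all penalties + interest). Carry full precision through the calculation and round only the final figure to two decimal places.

$2,406,099.27

Late-payment penalty: 8 × 0.75% × $2,081,780.00 = $124,906.80
Interest: $2,081,780.00 × ((1 + 0.0115)^8 − 1) = $2,081,780.00 × 0.0957894… = $199,412.4668…
Total = $2,081,780.00 + $124,906.8000 + $199,412.4668… = $2,406,099.27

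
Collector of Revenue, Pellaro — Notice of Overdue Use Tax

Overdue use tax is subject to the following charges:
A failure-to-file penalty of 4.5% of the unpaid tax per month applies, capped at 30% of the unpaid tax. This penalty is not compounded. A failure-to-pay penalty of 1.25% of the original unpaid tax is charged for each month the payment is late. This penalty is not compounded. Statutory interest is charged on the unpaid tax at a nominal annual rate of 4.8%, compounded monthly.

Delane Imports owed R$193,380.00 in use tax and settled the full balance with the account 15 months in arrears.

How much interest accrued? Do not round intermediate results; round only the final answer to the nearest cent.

Interest (4.8%/yr ÷ 12 = 0.4%/month): R$193,380.00 × ((1 + 0.004)^15 − 1) = R$11,933.3778…

R$11,933.38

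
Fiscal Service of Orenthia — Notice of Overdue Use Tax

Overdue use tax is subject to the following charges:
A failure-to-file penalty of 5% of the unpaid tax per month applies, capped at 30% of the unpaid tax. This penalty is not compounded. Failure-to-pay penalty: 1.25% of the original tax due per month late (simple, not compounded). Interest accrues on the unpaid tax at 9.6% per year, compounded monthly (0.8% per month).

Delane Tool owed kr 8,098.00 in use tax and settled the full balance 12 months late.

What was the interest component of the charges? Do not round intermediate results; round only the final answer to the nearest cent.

Interest: kr 8,098.00 × ((1 + 0.008)^12 − 1) = kr 8,098.00 × 0.1003387… = kr 812.5427…

kr 812.54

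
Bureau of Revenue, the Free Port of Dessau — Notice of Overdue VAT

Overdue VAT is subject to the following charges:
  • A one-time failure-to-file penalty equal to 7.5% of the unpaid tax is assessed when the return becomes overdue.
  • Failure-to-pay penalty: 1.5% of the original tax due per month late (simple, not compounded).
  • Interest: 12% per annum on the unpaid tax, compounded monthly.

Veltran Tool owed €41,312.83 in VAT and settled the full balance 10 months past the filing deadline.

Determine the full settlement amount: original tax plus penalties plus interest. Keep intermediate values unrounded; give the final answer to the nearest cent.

Failure-to-file penalty: 7.5% × €41,312.83 = €3,098.46…
Failure-to-pay penalty: 10 × 1.5% × €41,312.83 = €6,196.92…
Interest (12%/yr ÷ 12 = 1%/month): €41,312.83 × ((1 + 0.01)^10 − 1) = €4,322.2361…
Total = €41,312.83 + €9,295.3868… + €4,322.2361… = €54,930.45

€54,930.45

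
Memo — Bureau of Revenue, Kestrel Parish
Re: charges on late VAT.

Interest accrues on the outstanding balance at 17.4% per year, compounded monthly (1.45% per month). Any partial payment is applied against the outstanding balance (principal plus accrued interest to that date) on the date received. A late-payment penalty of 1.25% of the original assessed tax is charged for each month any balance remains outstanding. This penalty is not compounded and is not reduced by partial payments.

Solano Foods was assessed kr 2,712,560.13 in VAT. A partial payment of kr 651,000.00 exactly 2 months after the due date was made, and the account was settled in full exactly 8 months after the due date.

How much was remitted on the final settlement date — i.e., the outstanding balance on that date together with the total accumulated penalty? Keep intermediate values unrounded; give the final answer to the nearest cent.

kr 2,605,183.33

Balance at month 2: kr 2,712,560.1300 × (1 + 0.0145)^2 = kr 2,791,794.6895…
After kr 651,000.00 payment: kr 2,791,794.6895… − kr 651,000.00 = kr 2,140,794.6895…
Balance at month 8: kr 2,140,794.6895… × (1 + 0.0145)^6 = kr 2,333,927.3161…
Penalty: 8 × 1.25% × kr 2,712,560.13 = kr 271,256.01…
Final settlement = outstanding balance + penalty = kr 2,333,927.3161… + kr 271,256.01… = kr 2,605,183.33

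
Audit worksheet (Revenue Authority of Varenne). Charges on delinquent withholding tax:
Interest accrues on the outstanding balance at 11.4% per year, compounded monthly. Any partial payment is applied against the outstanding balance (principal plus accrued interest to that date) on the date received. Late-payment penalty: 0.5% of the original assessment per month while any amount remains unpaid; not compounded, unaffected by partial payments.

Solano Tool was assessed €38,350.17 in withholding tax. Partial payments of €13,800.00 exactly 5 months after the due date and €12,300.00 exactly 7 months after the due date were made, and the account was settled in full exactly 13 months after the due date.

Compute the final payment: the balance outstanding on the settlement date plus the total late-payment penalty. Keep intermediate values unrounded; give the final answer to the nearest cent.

€17,956.47

Monthly rate = 11.4% ÷ 12 = 0.95%
Balance at month 5: €38,350.1700 × (1 + 0.0095)^5 = €40,206.7445…
After €13,800.00 payment: €40,206.7445… − €13,800.00 = €26,406.7445…
Balance at month 7: €26,406.7445… × (1 + 0.0095)^2 = €26,910.8558…
After €12,300.00 payment: €26,910.8558… − €12,300.00 = €14,610.8558…
Balance at month 13: €14,610.8558… × (1 + 0.0095)^6 = €15,463.7064…
Penalty: 13 × 0.5% × €38,350.17 = €2,492.76…
Final settlement = outstanding balance + penalty = €15,463.7064… + €2,492.76… = €17,956.47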